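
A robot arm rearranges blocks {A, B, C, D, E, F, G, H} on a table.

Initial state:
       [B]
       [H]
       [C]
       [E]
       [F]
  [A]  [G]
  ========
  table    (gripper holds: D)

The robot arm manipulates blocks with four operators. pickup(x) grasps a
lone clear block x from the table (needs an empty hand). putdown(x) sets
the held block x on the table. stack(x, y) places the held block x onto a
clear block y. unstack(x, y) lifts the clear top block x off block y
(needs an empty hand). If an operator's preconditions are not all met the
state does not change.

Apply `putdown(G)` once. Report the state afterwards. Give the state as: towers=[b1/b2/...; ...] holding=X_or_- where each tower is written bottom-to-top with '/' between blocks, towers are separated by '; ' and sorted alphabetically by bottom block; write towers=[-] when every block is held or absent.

before: towers=[A; G/F/E/C/H/B] holding=D
pre[putdown(G)]: holding(G) ✗
holding(G) unmet → putdown(G) is a no-op
after:  towers=[A; G/F/E/C/H/B] holding=D

towers=[A; G/F/E/C/H/B] holding=D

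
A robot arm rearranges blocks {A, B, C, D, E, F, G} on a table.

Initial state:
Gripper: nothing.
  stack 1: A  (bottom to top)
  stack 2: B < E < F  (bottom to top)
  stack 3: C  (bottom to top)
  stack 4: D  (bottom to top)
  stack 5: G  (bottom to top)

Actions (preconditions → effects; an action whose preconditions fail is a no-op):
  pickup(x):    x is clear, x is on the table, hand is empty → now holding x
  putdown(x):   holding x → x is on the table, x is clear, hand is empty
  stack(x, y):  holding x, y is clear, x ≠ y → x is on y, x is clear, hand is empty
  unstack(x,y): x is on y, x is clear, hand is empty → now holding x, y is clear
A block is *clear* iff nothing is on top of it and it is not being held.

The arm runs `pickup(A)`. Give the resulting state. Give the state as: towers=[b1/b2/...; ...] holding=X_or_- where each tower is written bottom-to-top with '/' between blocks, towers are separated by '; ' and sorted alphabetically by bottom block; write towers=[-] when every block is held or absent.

before: towers=[A; B/E/F; C; D; G] holding=-
pre[pickup(A)]: clear(A) ok, ontable(A) ok, handempty ok
all met → apply pickup(A)
after:  towers=[B/E/F; C; D; G] holding=A

towers=[B/E/F; C; D; G] holding=A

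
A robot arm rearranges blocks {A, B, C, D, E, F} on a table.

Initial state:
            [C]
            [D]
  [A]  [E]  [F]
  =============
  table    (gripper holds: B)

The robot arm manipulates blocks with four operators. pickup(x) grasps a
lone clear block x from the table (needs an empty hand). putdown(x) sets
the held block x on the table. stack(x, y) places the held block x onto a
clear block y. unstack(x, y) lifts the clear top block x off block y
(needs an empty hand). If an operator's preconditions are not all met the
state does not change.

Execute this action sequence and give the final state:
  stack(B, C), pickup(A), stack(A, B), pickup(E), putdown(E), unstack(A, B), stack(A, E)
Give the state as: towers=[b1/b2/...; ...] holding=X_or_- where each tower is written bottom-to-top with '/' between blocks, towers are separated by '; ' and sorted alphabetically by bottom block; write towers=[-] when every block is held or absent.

towers=[E/A; F/D/C/B] holding=-

step 1 (stack(B, C)): towers=[A; E; F/D/C/B] holding=-
step 2 (pickup(A)): towers=[E; F/D/C/B] holding=A
step 3 (stack(A, B)): towers=[E; F/D/C/B/A] holding=-
step 4 (pickup(E)): towers=[F/D/C/B/A] holding=E
step 5 (putdown(E)): towers=[E; F/D/C/B/A] holding=-
step 6 (unstack(A, B)): towers=[E; F/D/C/B] holding=A
step 7 (stack(A, E)): towers=[E/A; F/D/C/B] holding=-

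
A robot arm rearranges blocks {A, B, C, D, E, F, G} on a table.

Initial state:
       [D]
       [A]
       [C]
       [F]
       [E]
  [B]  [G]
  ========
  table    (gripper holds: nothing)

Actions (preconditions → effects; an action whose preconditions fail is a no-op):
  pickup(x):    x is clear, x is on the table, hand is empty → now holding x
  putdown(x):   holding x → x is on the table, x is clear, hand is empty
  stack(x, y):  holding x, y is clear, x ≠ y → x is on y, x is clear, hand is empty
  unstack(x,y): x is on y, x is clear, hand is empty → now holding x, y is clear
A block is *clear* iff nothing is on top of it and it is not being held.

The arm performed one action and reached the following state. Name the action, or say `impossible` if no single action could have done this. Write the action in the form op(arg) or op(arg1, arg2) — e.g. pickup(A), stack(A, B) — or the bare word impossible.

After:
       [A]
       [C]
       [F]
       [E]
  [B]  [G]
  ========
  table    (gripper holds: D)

unstack(D, A)

target: towers=[B; G/E/F/C/A] holding=D
         pickup(B) → towers=[G/E/F/C/A/D] holding=B
     unstack(D, A) → towers=[B; G/E/F/C/A] holding=D  ← match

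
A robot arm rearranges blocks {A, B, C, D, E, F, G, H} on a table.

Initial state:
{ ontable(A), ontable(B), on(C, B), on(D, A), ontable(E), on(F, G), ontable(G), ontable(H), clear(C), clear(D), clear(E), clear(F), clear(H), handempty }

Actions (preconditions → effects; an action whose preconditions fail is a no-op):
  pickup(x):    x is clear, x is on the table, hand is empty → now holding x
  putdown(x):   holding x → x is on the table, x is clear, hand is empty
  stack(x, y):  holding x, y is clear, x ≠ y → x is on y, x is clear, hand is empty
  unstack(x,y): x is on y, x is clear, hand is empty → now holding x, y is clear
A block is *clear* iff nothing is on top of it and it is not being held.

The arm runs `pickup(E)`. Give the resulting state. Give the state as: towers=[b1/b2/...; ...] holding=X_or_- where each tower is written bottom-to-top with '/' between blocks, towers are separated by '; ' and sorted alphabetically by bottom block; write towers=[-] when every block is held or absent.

before: towers=[A/D; B/C; E; G/F; H] holding=-
pre[pickup(E)]: clear(E) ✓, ontable(E) ✓, handempty ✓
all met → apply pickup(E)
after:  towers=[A/D; B/C; G/F; H] holding=E

towers=[A/D; B/C; G/F; H] holding=E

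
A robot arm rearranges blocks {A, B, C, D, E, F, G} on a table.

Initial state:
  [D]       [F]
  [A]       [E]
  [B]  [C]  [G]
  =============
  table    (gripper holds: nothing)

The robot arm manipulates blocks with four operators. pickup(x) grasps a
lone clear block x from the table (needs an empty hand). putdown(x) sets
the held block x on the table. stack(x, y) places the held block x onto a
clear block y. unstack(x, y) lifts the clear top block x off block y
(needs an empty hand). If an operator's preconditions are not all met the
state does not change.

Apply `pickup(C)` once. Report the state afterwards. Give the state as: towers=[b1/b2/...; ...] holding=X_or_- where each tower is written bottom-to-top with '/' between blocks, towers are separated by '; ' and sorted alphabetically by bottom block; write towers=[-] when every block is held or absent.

towers=[B/A/D; G/E/F] holding=C

before: towers=[B/A/D; C; G/E/F] holding=-
pre[pickup(C)]: clear(C) ✓, ontable(C) ✓, handempty ✓
all met → apply pickup(C)
after:  towers=[B/A/D; G/E/F] holding=C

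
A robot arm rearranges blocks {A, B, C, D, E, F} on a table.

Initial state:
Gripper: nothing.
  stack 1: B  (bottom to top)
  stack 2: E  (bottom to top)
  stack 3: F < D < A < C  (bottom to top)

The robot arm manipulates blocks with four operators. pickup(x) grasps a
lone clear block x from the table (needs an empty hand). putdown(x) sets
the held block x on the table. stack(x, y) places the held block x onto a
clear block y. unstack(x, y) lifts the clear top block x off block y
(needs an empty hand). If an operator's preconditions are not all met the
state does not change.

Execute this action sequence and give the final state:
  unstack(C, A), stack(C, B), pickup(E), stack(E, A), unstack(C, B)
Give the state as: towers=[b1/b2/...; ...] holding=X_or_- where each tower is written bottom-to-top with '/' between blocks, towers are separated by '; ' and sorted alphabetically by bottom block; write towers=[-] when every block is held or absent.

towers=[B; F/D/A/E] holding=C

step 1 (unstack(C, A)): towers=[B; E; F/D/A] holding=C
step 2 (stack(C, B)): towers=[B/C; E; F/D/A] holding=-
step 3 (pickup(E)): towers=[B/C; F/D/A] holding=E
step 4 (stack(E, A)): towers=[B/C; F/D/A/E] holding=-
step 5 (unstack(C, B)): towers=[B; F/D/A/E] holding=C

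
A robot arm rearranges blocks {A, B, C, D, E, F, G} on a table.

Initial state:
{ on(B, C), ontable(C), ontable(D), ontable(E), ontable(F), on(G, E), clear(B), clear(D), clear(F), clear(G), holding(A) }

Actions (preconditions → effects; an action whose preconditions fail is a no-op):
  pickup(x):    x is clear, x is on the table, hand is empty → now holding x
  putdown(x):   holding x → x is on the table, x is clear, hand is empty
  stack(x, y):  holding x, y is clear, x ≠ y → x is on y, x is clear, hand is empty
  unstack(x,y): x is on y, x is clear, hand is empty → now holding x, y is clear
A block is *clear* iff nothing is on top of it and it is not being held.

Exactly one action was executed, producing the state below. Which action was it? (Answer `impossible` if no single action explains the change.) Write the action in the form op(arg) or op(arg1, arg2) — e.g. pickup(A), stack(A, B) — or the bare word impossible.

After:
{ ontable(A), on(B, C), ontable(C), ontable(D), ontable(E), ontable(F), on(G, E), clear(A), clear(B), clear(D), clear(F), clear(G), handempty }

putdown(A)

target: towers=[A; C/B; D; E/G; F] holding=-
        putdown(A) → towers=[A; C/B; D; E/G; F] holding=-  ← match
       stack(A, B) → towers=[C/B/A; D; E/G; F] holding=-
       stack(A, F) → towers=[C/B; D; E/G; F/A] holding=-
       stack(A, G) → towers=[C/B; D; E/G/A; F] holding=-
       stack(A, D) → towers=[C/B; D/A; E/G; F] holding=-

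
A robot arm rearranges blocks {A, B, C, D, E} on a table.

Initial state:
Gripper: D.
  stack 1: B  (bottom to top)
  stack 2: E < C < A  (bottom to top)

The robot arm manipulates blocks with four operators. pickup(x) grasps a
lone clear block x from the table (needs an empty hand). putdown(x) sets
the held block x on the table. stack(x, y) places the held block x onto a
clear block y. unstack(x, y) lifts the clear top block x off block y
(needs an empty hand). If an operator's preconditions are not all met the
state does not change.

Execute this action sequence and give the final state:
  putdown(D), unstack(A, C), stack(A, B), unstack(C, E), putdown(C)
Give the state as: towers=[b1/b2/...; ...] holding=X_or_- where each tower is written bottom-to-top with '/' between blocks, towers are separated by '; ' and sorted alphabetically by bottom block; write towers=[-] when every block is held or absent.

step 1 (putdown(D)): towers=[B; D; E/C/A] holding=-
step 2 (unstack(A, C)): towers=[B; D; E/C] holding=A
step 3 (stack(A, B)): towers=[B/A; D; E/C] holding=-
step 4 (unstack(C, E)): towers=[B/A; D; E] holding=C
step 5 (putdown(C)): towers=[B/A; C; D; E] holding=-

towers=[B/A; C; D; E] holding=-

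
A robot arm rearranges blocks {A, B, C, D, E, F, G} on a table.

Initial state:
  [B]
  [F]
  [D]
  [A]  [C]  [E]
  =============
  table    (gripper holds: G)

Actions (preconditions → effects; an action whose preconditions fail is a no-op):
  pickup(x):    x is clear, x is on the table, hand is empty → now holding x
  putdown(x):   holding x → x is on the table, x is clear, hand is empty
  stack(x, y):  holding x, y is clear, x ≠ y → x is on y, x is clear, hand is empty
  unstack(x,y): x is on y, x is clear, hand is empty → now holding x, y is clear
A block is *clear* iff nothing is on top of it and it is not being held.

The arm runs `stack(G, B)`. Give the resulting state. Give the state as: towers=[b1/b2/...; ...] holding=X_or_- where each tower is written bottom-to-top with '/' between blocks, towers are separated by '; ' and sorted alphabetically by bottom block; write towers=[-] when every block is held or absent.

towers=[A/D/F/B/G; C; E] holding=-

before: towers=[A/D/F/B; C; E] holding=G
pre[stack(G, B)]: holding(G) ✓, clear(B) ✓, G≠B ✓
all met → apply stack(G, B)
after:  towers=[A/D/F/B/G; C; E] holding=-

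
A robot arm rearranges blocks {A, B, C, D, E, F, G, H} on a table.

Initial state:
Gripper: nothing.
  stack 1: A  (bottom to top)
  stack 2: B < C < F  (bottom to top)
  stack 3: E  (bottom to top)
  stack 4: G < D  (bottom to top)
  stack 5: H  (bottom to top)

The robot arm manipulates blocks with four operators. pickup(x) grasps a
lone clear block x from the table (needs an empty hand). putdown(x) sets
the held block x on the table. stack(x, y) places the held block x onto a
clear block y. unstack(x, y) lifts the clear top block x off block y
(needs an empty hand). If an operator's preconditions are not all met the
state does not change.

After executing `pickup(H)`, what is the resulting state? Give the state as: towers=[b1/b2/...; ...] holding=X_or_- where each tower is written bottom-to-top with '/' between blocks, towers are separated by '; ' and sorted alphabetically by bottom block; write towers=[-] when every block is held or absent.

before: towers=[A; B/C/F; E; G/D; H] holding=-
pre[pickup(H)]: clear(H) ✓, ontable(H) ✓, handempty ✓
all met → apply pickup(H)
after:  towers=[A; B/C/F; E; G/D] holding=H

towers=[A; B/C/F; E; G/D] holding=H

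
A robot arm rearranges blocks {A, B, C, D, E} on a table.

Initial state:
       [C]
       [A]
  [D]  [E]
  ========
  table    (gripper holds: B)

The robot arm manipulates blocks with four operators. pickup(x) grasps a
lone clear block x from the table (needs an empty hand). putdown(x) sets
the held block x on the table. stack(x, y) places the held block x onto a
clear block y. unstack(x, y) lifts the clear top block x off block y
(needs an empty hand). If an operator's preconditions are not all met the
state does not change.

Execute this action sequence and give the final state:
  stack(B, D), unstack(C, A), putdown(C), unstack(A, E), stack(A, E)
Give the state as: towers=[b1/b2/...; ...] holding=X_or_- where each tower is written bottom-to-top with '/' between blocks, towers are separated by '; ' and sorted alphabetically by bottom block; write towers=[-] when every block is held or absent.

step 1 (stack(B, D)): towers=[D/B; E/A/C] holding=-
step 2 (unstack(C, A)): towers=[D/B; E/A] holding=C
step 3 (putdown(C)): towers=[C; D/B; E/A] holding=-
step 4 (unstack(A, E)): towers=[C; D/B; E] holding=A
step 5 (stack(A, E)): towers=[C; D/B; E/A] holding=-

towers=[C; D/B; E/A] holding=-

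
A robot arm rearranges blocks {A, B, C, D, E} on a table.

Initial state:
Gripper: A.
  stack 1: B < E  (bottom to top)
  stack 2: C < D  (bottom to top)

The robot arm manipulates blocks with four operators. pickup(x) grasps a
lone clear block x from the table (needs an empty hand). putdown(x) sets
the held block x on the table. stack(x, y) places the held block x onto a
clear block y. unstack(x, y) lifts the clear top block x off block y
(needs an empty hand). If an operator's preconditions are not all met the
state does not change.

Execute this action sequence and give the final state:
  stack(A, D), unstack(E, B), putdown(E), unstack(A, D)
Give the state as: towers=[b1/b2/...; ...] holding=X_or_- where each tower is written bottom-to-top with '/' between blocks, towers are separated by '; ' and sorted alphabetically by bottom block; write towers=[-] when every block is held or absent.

step 1 (stack(A, D)): towers=[B/E; C/D/A] holding=-
step 2 (unstack(E, B)): towers=[B; C/D/A] holding=E
step 3 (putdown(E)): towers=[B; C/D/A; E] holding=-
step 4 (unstack(A, D)): towers=[B; C/D; E] holding=A

towers=[B; C/D; E] holding=A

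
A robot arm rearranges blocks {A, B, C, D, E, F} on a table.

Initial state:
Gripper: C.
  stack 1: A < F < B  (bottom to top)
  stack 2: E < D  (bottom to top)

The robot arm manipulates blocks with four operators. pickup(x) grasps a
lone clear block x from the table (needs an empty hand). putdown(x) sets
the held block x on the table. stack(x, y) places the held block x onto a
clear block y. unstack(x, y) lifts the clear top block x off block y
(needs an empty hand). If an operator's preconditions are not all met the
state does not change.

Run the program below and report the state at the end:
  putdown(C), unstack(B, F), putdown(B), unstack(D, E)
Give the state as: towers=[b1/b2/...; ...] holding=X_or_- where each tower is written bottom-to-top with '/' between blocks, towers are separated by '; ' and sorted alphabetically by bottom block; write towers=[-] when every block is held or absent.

towers=[A/F; B; C; E] holding=D

step 1 (putdown(C)): towers=[A/F/B; C; E/D] holding=-
step 2 (unstack(B, F)): towers=[A/F; C; E/D] holding=B
step 3 (putdown(B)): towers=[A/F; B; C; E/D] holding=-
step 4 (unstack(D, E)): towers=[A/F; B; C; E] holding=D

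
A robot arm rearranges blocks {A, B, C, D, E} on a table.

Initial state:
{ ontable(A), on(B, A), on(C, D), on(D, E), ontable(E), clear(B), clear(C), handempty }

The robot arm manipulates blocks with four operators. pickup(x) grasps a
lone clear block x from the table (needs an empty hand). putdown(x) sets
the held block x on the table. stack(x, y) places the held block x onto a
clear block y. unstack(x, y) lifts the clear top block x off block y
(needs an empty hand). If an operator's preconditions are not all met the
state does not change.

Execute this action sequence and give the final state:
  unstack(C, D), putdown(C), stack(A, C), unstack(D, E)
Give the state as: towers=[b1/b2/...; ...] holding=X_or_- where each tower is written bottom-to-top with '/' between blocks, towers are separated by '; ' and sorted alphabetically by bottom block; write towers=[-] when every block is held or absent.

step 1 (unstack(C, D)): towers=[A/B; E/D] holding=C
step 2 (putdown(C)): towers=[A/B; C; E/D] holding=-
step 3 (stack(A, C)) [no-op]: towers=[A/B; C; E/D] holding=-
step 4 (unstack(D, E)): towers=[A/B; C; E] holding=D

towers=[A/B; C; E] holding=D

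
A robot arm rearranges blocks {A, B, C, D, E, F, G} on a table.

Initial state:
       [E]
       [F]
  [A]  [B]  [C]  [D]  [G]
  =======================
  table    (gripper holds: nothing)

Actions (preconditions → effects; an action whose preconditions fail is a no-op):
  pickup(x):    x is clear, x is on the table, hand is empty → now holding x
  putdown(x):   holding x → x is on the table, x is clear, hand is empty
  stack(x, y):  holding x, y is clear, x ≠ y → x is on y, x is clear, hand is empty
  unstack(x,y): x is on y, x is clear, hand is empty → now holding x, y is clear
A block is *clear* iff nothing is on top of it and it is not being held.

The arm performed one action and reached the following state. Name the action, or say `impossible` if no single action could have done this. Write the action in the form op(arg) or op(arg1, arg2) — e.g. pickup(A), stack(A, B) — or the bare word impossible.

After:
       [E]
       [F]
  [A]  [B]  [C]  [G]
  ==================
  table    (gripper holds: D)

pickup(D)

target: towers=[A; B/F/E; C; G] holding=D
         pickup(G) → towers=[A; B/F/E; C; D] holding=G
         pickup(D) → towers=[A; B/F/E; C; G] holding=D  ← match
         pickup(A) → towers=[B/F/E; C; D; G] holding=A
     unstack(E, F) → towers=[A; B/F; C; D; G] holding=E
         pickup(C) → towers=[A; B/F/E; D; G] holding=C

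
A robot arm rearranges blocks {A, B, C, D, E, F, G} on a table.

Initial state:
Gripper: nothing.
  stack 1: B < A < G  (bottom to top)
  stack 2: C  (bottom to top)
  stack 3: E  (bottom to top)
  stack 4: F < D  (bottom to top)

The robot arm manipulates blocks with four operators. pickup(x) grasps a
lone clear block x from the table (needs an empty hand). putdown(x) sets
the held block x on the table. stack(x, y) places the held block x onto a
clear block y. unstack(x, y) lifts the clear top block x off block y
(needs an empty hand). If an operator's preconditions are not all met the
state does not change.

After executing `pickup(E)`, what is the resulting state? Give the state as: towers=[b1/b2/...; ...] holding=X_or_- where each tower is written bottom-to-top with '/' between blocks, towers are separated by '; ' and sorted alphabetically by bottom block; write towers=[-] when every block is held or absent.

before: towers=[B/A/G; C; E; F/D] holding=-
pre[pickup(E)]: clear(E) ok, ontable(E) ok, handempty ok
all met → apply pickup(E)
after:  towers=[B/A/G; C; F/D] holding=E

towers=[B/A/G; C; F/D] holding=E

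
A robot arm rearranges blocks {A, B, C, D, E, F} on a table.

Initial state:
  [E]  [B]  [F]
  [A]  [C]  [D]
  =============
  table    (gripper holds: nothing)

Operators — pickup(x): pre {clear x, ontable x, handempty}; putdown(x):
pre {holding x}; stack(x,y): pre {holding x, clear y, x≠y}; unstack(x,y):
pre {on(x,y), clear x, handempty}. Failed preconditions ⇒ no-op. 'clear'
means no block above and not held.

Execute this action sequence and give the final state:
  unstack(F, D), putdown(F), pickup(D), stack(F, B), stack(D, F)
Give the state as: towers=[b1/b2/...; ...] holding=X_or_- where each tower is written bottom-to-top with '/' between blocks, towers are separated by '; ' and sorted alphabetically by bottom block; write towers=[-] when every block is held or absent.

towers=[A/E; C/B; F/D] holding=-

step 1 (unstack(F, D)): towers=[A/E; C/B; D] holding=F
step 2 (putdown(F)): towers=[A/E; C/B; D; F] holding=-
step 3 (pickup(D)): towers=[A/E; C/B; F] holding=D
step 4 (stack(F, B)) [no-op]: towers=[A/E; C/B; F] holding=D
step 5 (stack(D, F)): towers=[A/E; C/B; F/D] holding=-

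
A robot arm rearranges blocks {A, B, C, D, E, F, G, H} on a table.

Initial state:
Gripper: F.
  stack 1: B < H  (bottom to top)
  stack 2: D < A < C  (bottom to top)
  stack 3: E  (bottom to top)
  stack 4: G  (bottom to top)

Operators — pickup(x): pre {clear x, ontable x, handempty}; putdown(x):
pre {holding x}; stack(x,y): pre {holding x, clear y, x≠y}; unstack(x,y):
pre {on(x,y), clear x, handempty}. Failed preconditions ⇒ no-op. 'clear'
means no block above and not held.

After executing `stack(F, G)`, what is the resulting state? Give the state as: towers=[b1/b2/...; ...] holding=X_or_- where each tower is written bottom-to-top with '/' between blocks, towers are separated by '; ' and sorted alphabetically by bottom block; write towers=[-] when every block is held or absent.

before: towers=[B/H; D/A/C; E; G] holding=F
pre[stack(F, G)]: holding(F) ok, clear(G) ok, F≠G ok
all met → apply stack(F, G)
after:  towers=[B/H; D/A/C; E; G/F] holding=-

towers=[B/H; D/A/C; E; G/F] holding=-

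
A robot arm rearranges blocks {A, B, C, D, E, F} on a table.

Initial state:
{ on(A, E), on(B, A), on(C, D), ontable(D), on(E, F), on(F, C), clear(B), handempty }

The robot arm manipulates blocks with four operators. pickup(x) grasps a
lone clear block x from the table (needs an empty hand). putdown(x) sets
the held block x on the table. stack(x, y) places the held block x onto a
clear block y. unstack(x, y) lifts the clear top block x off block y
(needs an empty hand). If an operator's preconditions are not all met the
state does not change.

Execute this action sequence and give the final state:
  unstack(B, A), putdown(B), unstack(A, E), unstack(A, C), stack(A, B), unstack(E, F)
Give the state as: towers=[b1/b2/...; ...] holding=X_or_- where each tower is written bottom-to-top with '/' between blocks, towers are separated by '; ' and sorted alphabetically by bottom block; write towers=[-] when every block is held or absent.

towers=[B/A; D/C/F] holding=E

step 1 (unstack(B, A)): towers=[D/C/F/E/A] holding=B
step 2 (putdown(B)): towers=[B; D/C/F/E/A] holding=-
step 3 (unstack(A, E)): towers=[B; D/C/F/E] holding=A
step 4 (unstack(A, C)) [no-op]: towers=[B; D/C/F/E] holding=A
step 5 (stack(A, B)): towers=[B/A; D/C/F/E] holding=-
step 6 (unstack(E, F)): towers=[B/A; D/C/F] holding=E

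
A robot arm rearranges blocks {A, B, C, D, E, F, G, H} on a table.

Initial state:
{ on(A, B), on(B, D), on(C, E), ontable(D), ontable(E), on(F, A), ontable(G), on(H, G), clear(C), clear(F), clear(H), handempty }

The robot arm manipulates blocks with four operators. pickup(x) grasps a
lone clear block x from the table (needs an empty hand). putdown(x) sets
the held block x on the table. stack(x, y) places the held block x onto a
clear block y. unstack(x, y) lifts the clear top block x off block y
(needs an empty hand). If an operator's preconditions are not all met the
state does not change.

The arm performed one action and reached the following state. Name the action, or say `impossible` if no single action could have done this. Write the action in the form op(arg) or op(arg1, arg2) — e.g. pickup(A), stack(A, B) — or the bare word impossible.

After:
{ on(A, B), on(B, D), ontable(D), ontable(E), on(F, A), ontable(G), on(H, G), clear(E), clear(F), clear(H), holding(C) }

unstack(C, E)

target: towers=[D/B/A/F; E; G/H] holding=C
     unstack(H, G) → towers=[D/B/A/F; E/C; G] holding=H
     unstack(F, A) → towers=[D/B/A; E/C; G/H] holding=F
     unstack(C, E) → towers=[D/B/A/F; E; G/H] holding=C  ← match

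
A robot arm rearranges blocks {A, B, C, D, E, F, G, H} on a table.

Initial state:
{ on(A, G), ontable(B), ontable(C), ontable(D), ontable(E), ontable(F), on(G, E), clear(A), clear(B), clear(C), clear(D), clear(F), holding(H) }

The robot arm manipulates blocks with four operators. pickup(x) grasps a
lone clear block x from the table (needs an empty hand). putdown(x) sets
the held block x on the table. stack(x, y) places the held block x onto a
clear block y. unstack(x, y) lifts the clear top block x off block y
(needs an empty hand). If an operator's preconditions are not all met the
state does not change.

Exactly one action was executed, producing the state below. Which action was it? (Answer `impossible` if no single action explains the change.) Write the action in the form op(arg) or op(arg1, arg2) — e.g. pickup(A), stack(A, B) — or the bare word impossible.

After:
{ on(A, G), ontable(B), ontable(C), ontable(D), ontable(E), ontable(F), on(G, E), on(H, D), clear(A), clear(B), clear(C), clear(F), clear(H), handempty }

stack(H, D)

target: towers=[B; C; D/H; E/G/A; F] holding=-
        putdown(H) → towers=[B; C; D; E/G/A; F; H] holding=-
       stack(H, A) → towers=[B; C; D; E/G/A/H; F] holding=-
       stack(H, B) → towers=[B/H; C; D; E/G/A; F] holding=-
       stack(H, F) → towers=[B; C; D; E/G/A; F/H] holding=-
       stack(H, D) → towers=[B; C; D/H; E/G/A; F] holding=-  ← match
       stack(H, C) → towers=[B; C/H; D; E/G/A; F] holding=-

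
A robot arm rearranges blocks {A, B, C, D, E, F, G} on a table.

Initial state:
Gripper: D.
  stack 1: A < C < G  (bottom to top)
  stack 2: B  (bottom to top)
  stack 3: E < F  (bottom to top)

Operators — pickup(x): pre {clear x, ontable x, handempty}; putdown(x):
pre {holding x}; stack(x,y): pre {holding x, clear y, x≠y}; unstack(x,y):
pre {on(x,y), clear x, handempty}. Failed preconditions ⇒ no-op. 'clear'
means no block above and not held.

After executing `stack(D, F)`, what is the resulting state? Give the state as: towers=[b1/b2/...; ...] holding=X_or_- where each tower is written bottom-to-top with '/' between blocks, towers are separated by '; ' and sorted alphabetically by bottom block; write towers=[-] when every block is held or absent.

before: towers=[A/C/G; B; E/F] holding=D
pre[stack(D, F)]: holding(D) ok, clear(F) ok, D≠F ok
all met → apply stack(D, F)
after:  towers=[A/C/G; B; E/F/D] holding=-

towers=[A/C/G; B; E/F/D] holding=-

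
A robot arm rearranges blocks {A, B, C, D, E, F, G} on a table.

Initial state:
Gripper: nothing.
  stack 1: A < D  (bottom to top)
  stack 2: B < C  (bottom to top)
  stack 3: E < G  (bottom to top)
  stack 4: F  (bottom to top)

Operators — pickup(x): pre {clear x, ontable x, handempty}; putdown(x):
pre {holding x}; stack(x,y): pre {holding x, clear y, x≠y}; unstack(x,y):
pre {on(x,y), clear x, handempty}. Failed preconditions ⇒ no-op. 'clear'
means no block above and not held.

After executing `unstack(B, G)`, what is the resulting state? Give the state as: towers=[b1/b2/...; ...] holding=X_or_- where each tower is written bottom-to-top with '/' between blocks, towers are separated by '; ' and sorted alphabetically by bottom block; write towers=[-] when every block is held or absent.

towers=[A/D; B/C; E/G; F] holding=-

before: towers=[A/D; B/C; E/G; F] holding=-
pre[unstack(B, G)]: on(B,G) no, clear(B) no, handempty yes
on(B,G), clear(B) unmet → unstack(B, G) is a no-op
after:  towers=[A/D; B/C; E/G; F] holding=-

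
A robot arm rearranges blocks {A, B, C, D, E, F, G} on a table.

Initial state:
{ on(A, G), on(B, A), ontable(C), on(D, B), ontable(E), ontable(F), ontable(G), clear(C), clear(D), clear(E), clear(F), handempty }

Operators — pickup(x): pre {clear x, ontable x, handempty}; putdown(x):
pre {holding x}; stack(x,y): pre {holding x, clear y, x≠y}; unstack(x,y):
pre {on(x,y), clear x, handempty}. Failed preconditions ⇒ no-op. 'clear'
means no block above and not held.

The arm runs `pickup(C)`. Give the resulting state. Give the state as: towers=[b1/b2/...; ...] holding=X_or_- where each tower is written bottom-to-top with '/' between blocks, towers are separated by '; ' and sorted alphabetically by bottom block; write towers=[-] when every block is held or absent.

before: towers=[C; E; F; G/A/B/D] holding=-
pre[pickup(C)]: clear(C) ok, ontable(C) ok, handempty ok
all met → apply pickup(C)
after:  towers=[E; F; G/A/B/D] holding=C

towers=[E; F; G/A/B/D] holding=C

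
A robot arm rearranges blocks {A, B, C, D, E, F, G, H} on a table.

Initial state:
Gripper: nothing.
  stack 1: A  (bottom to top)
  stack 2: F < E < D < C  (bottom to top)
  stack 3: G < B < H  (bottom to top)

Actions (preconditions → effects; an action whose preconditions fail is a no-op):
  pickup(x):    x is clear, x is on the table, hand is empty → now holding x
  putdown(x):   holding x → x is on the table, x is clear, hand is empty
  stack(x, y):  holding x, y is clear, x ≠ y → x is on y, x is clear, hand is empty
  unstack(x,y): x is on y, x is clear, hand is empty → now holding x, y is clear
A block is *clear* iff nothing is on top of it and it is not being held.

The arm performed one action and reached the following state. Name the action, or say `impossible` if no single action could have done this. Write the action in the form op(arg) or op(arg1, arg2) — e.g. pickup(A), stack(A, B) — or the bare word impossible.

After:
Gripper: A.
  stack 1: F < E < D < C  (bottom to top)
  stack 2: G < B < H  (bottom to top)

target: towers=[F/E/D/C; G/B/H] holding=A
         pickup(A) → towers=[F/E/D/C; G/B/H] holding=A  ← match
     unstack(H, B) → towers=[A; F/E/D/C; G/B] holding=H
     unstack(C, D) → towers=[A; F/E/D; G/B/H] holding=C

pickup(A)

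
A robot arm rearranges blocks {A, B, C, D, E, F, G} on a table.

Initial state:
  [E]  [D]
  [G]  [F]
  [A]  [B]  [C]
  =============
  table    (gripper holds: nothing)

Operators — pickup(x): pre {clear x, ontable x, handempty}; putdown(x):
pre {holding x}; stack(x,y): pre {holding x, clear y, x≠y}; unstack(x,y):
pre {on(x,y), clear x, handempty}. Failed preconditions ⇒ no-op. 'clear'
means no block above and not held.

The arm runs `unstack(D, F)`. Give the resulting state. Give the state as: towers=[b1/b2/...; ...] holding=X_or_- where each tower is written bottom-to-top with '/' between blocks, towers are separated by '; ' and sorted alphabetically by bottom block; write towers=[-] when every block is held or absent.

towers=[A/G/E; B/F; C] holding=D

before: towers=[A/G/E; B/F/D; C] holding=-
pre[unstack(D, F)]: on(D,F) ✓, clear(D) ✓, handempty ✓
all met → apply unstack(D, F)
after:  towers=[A/G/E; B/F; C] holding=D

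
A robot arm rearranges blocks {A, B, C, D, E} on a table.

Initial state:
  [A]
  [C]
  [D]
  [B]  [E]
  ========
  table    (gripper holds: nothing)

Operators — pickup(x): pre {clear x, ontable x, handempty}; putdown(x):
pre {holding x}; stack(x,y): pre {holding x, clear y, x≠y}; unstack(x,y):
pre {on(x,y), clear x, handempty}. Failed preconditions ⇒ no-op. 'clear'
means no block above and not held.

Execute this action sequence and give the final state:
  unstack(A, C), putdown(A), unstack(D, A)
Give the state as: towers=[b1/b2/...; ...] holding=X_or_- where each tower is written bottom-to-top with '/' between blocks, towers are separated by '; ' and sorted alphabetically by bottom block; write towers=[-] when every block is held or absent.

towers=[A; B/D/C; E] holding=-

step 1 (unstack(A, C)): towers=[B/D/C; E] holding=A
step 2 (putdown(A)): towers=[A; B/D/C; E] holding=-
step 3 (unstack(D, A)) [no-op]: towers=[A; B/D/C; E] holding=-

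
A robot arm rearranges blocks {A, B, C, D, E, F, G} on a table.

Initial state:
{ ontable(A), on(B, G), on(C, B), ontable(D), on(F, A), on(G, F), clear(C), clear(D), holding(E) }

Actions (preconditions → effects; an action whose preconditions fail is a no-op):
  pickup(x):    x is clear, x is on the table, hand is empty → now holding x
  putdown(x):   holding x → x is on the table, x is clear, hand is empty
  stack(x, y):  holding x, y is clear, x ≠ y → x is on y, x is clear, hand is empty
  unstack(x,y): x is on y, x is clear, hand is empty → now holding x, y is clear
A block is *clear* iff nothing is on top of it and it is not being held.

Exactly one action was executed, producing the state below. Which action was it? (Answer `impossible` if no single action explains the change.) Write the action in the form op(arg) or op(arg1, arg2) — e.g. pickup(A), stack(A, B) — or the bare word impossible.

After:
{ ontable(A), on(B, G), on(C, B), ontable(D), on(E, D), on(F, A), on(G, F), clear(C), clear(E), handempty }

target: towers=[A/F/G/B/C; D/E] holding=-
        putdown(E) → towers=[A/F/G/B/C; D; E] holding=-
       stack(E, D) → towers=[A/F/G/B/C; D/E] holding=-  ← match
       stack(E, C) → towers=[A/F/G/B/C/E; D] holding=-

stack(E, D)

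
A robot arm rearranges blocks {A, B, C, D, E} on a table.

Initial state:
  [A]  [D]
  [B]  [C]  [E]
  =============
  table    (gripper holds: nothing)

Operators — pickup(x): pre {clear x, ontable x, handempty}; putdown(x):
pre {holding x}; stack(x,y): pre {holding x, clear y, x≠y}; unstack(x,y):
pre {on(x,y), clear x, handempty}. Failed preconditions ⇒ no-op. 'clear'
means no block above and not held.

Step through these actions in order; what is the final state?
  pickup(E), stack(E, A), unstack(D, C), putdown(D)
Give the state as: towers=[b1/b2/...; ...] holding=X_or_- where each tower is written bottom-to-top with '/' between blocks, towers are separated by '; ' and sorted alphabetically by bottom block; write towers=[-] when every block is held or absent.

towers=[B/A/E; C; D] holding=-

step 1 (pickup(E)): towers=[B/A; C/D] holding=E
step 2 (stack(E, A)): towers=[B/A/E; C/D] holding=-
step 3 (unstack(D, C)): towers=[B/A/E; C] holding=D
step 4 (putdown(D)): towers=[B/A/E; C; D] holding=-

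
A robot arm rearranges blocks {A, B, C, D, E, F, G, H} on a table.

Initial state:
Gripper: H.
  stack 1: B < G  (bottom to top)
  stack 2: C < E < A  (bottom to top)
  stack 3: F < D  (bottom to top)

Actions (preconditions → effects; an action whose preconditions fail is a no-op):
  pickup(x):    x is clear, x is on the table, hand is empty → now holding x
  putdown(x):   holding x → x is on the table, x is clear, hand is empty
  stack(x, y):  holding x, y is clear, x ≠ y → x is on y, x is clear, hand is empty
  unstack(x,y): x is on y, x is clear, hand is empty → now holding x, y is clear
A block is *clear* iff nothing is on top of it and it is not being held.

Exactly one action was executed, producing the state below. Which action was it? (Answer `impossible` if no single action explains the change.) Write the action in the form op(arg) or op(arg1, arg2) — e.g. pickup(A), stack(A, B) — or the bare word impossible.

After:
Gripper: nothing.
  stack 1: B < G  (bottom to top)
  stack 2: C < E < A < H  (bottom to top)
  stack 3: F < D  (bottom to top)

stack(H, A)

target: towers=[B/G; C/E/A/H; F/D] holding=-
        putdown(H) → towers=[B/G; C/E/A; F/D; H] holding=-
       stack(H, G) → towers=[B/G/H; C/E/A; F/D] holding=-
       stack(H, A) → towers=[B/G; C/E/A/H; F/D] holding=-  ← match
       stack(H, D) → towers=[B/G; C/E/A; F/D/H] holding=-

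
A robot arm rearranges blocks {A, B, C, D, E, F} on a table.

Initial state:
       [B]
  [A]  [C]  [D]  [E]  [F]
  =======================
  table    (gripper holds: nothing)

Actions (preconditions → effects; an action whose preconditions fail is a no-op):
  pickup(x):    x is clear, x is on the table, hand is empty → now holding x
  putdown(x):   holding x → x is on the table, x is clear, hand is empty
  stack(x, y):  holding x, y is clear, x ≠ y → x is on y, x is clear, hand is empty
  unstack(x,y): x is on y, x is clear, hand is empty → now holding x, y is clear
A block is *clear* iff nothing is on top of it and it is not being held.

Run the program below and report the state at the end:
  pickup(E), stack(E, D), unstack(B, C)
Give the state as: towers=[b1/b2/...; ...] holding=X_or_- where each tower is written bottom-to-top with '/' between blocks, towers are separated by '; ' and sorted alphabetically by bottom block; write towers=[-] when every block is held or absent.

towers=[A; C; D/E; F] holding=B

step 1 (pickup(E)): towers=[A; C/B; D; F] holding=E
step 2 (stack(E, D)): towers=[A; C/B; D/E; F] holding=-
step 3 (unstack(B, C)): towers=[A; C; D/E; F] holding=B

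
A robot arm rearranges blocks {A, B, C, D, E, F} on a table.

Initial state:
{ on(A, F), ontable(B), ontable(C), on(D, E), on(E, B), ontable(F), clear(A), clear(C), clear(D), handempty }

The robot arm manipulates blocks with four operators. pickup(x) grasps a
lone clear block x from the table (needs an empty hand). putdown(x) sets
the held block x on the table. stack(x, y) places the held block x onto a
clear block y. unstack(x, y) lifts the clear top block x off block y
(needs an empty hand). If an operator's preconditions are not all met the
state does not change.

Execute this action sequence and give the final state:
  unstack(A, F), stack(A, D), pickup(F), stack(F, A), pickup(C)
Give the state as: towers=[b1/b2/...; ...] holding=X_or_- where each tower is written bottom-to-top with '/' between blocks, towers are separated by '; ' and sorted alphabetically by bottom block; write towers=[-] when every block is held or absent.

towers=[B/E/D/A/F] holding=C

step 1 (unstack(A, F)): towers=[B/E/D; C; F] holding=A
step 2 (stack(A, D)): towers=[B/E/D/A; C; F] holding=-
step 3 (pickup(F)): towers=[B/E/D/A; C] holding=F
step 4 (stack(F, A)): towers=[B/E/D/A/F; C] holding=-
step 5 (pickup(C)): towers=[B/E/D/A/F] holding=C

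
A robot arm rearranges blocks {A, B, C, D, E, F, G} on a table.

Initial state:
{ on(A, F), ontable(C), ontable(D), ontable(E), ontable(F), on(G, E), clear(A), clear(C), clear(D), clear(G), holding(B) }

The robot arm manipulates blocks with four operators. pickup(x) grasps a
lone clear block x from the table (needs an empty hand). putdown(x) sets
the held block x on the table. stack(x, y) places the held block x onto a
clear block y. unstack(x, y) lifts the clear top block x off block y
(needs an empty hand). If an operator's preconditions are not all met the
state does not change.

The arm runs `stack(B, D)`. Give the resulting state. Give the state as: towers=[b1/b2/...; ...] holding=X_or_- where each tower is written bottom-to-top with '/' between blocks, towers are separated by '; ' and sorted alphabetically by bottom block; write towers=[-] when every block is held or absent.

towers=[C; D/B; E/G; F/A] holding=-

before: towers=[C; D; E/G; F/A] holding=B
pre[stack(B, D)]: holding(B) ok, clear(D) ok, B≠D ok
all met → apply stack(B, D)
after:  towers=[C; D/B; E/G; F/A] holding=-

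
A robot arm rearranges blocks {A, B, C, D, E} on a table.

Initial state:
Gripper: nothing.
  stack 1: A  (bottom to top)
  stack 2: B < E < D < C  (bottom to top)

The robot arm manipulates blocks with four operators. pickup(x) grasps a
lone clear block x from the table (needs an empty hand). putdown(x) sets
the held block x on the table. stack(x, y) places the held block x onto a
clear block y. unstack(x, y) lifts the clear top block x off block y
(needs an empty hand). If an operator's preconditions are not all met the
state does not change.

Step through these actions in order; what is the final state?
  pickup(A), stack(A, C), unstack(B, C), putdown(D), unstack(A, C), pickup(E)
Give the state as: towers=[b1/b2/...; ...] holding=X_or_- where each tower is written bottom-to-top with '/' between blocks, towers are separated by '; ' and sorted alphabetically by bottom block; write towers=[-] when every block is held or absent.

towers=[B/E/D/C] holding=A

step 1 (pickup(A)): towers=[B/E/D/C] holding=A
step 2 (stack(A, C)): towers=[B/E/D/C/A] holding=-
step 3 (unstack(B, C)) [no-op]: towers=[B/E/D/C/A] holding=-
step 4 (putdown(D)) [no-op]: towers=[B/E/D/C/A] holding=-
step 5 (unstack(A, C)): towers=[B/E/D/C] holding=A
step 6 (pickup(E)) [no-op]: towers=[B/E/D/C] holding=A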